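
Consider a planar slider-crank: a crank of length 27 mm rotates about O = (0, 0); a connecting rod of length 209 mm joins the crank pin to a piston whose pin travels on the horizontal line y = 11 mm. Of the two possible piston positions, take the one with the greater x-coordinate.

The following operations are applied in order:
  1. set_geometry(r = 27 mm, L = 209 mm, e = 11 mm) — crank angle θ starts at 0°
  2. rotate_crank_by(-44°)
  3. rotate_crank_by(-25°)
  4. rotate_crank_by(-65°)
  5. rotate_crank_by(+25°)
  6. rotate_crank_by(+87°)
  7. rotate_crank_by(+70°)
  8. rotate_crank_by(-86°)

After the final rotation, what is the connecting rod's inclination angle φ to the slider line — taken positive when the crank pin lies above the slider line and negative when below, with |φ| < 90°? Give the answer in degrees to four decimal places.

-7.5948

set_geometry: r = 27 mm, L = 209 mm, e = 11 mm; θ ← 0°
rotate_crank_by(-44°): θ ← 0° -44° = -44°
rotate_crank_by(-25°): θ ← -44° -25° = -69°
rotate_crank_by(-65°): θ ← -69° -65° = -134°
rotate_crank_by(+25°): θ ← -134° +25° = -109°
rotate_crank_by(+87°): θ ← -109° +87° = -22°
rotate_crank_by(+70°): θ ← -22° +70° = 48°
rotate_crank_by(-86°): θ ← 48° -86° = -38°
crank pin P = (r cos θ, r sin θ) = (21.276290, -16.622860)
h = r sin θ − e = -16.622860 − 11 = -27.622860
sin φ = h / L = -27.622860 / 209 = -0.13216679
φ = arcsin(-0.13216679) = -7.594821°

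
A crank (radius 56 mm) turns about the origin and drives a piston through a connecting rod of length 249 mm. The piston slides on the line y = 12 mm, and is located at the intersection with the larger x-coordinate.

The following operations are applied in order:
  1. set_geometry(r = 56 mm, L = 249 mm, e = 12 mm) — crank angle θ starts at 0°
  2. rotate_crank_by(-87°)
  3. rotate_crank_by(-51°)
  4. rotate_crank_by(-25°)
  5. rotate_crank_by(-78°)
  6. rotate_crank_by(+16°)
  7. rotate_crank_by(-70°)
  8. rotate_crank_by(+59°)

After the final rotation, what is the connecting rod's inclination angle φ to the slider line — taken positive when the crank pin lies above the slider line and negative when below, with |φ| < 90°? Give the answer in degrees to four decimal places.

set_geometry: r = 56 mm, L = 249 mm, e = 12 mm; θ ← 0°
rotate_crank_by(-87°): θ ← 0° -87° = -87°
rotate_crank_by(-51°): θ ← -87° -51° = -138°
rotate_crank_by(-25°): θ ← -138° -25° = -163°
rotate_crank_by(-78°): θ ← -163° -78° = -241°
rotate_crank_by(+16°): θ ← -241° +16° = -225°
rotate_crank_by(-70°): θ ← -225° -70° = -295°
rotate_crank_by(+59°): θ ← -295° +59° = -236°
crank pin P = (r cos θ, r sin θ) = (-31.314803, 46.426104)
h = r sin θ − e = 46.426104 − 12 = 34.426104
sin φ = h / L = 34.426104 / 249 = 0.13825745
φ = arcsin(0.13825745) = 7.947025°

7.9470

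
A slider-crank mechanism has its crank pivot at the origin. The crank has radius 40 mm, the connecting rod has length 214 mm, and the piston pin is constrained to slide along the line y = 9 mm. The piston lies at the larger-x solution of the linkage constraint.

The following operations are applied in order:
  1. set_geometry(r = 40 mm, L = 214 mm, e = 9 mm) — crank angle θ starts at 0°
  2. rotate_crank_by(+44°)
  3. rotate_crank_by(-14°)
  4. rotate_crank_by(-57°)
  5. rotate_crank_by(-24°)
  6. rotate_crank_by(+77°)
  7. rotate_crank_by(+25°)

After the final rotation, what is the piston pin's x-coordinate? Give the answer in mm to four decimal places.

238.0301

set_geometry: r = 40 mm, L = 214 mm, e = 9 mm; θ ← 0°
rotate_crank_by(+44°): θ ← 0° +44° = 44°
rotate_crank_by(-14°): θ ← 44° -14° = 30°
rotate_crank_by(-57°): θ ← 30° -57° = -27°
rotate_crank_by(-24°): θ ← -27° -24° = -51°
rotate_crank_by(+77°): θ ← -51° +77° = 26°
rotate_crank_by(+25°): θ ← 26° +25° = 51°
crank pin P = (r cos θ, r sin θ) = (25.172816, 31.085838)
h = r sin θ − e = 31.085838 − 9 = 22.085838
x = r cos θ + √(L² − h²) = 25.172816 + √(45796.0 − 487.7843) = 25.172816 + 212.857266 = 238.030082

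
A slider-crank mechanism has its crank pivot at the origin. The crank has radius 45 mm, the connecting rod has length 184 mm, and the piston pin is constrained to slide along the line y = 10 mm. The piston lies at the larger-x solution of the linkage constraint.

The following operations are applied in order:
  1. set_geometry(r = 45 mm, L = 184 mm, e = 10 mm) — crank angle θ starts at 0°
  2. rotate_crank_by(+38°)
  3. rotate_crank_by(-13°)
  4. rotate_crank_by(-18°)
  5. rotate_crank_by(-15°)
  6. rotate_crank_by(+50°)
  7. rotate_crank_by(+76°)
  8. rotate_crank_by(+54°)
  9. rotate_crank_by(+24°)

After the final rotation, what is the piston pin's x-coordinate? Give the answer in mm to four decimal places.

139.3742

set_geometry: r = 45 mm, L = 184 mm, e = 10 mm; θ ← 0°
rotate_crank_by(+38°): θ ← 0° +38° = 38°
rotate_crank_by(-13°): θ ← 38° -13° = 25°
rotate_crank_by(-18°): θ ← 25° -18° = 7°
rotate_crank_by(-15°): θ ← 7° -15° = -8°
rotate_crank_by(+50°): θ ← -8° +50° = 42°
rotate_crank_by(+76°): θ ← 42° +76° = 118°
rotate_crank_by(+54°): θ ← 118° +54° = 172°
rotate_crank_by(+24°): θ ← 172° +24° = 196°
crank pin P = (r cos θ, r sin θ) = (-43.256776, -12.403681)
h = r sin θ − e = -12.403681 − 10 = -22.403681
x = r cos θ + √(L² − h²) = -43.256776 + √(33856.0 − 501.9249) = -43.256776 + 182.630981 = 139.374204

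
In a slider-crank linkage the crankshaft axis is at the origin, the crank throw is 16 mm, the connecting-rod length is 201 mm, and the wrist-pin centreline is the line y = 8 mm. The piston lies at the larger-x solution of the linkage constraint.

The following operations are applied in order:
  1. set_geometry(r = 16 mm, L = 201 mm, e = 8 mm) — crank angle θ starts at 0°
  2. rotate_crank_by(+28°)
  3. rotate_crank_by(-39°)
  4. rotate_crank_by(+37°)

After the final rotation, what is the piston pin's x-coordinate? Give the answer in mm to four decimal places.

215.3783

set_geometry: r = 16 mm, L = 201 mm, e = 8 mm; θ ← 0°
rotate_crank_by(+28°): θ ← 0° +28° = 28°
rotate_crank_by(-39°): θ ← 28° -39° = -11°
rotate_crank_by(+37°): θ ← -11° +37° = 26°
crank pin P = (r cos θ, r sin θ) = (14.380705, 7.013938)
h = r sin θ − e = 7.013938 − 8 = -0.986062
x = r cos θ + √(L² − h²) = 14.380705 + √(40401.0 − 0.9723) = 14.380705 + 200.997581 = 215.378286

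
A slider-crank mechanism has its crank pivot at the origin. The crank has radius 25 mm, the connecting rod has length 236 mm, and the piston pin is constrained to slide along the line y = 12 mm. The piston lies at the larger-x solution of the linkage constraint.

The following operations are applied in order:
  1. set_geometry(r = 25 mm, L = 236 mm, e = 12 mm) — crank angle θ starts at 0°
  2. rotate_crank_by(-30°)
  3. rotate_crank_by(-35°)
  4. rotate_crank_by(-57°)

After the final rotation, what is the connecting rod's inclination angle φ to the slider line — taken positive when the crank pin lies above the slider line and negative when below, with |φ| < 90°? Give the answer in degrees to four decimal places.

set_geometry: r = 25 mm, L = 236 mm, e = 12 mm; θ ← 0°
rotate_crank_by(-30°): θ ← 0° -30° = -30°
rotate_crank_by(-35°): θ ← -30° -35° = -65°
rotate_crank_by(-57°): θ ← -65° -57° = -122°
crank pin P = (r cos θ, r sin θ) = (-13.247982, -21.201202)
h = r sin θ − e = -21.201202 − 12 = -33.201202
sin φ = h / L = -33.201202 / 236 = -0.14068306
φ = arcsin(-0.14068306) = -8.087374°

-8.0874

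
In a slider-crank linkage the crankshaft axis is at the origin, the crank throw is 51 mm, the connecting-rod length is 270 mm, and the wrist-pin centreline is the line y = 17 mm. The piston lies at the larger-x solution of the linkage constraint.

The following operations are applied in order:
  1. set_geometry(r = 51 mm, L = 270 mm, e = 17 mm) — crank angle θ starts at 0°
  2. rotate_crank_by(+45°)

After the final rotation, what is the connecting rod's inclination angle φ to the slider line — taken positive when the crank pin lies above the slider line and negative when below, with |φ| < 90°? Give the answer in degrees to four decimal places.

set_geometry: r = 51 mm, L = 270 mm, e = 17 mm; θ ← 0°
rotate_crank_by(+45°): θ ← 0° +45° = 45°
crank pin P = (r cos θ, r sin θ) = (36.062446, 36.062446)
h = r sin θ − e = 36.062446 − 17 = 19.062446
sin φ = h / L = 19.062446 / 270 = 0.07060165
φ = arcsin(0.07060165) = 4.048545°

4.0485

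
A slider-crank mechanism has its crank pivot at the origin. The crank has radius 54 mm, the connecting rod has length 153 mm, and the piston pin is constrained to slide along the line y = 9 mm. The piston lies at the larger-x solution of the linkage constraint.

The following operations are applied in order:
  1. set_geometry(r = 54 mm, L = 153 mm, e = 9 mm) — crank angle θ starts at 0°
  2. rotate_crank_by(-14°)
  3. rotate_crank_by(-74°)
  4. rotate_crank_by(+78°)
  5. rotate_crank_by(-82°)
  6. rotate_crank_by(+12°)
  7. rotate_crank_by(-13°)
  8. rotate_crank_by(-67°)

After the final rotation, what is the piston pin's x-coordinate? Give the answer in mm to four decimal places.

99.7705

set_geometry: r = 54 mm, L = 153 mm, e = 9 mm; θ ← 0°
rotate_crank_by(-14°): θ ← 0° -14° = -14°
rotate_crank_by(-74°): θ ← -14° -74° = -88°
rotate_crank_by(+78°): θ ← -88° +78° = -10°
rotate_crank_by(-82°): θ ← -10° -82° = -92°
rotate_crank_by(+12°): θ ← -92° +12° = -80°
rotate_crank_by(-13°): θ ← -80° -13° = -93°
rotate_crank_by(-67°): θ ← -93° -67° = -160°
crank pin P = (r cos θ, r sin θ) = (-50.743402, -18.469088)
h = r sin θ − e = -18.469088 − 9 = -27.469088
x = r cos θ + √(L² − h²) = -50.743402 + √(23409.0 − 754.5508) = -50.743402 + 150.513950 = 99.770549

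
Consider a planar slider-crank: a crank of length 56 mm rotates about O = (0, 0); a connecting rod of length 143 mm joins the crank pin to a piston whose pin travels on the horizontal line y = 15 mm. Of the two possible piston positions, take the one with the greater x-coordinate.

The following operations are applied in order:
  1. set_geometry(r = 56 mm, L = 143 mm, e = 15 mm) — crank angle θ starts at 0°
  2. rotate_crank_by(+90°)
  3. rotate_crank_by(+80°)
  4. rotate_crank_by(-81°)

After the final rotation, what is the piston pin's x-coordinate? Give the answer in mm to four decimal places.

set_geometry: r = 56 mm, L = 143 mm, e = 15 mm; θ ← 0°
rotate_crank_by(+90°): θ ← 0° +90° = 90°
rotate_crank_by(+80°): θ ← 90° +80° = 170°
rotate_crank_by(-81°): θ ← 170° -81° = 89°
crank pin P = (r cos θ, r sin θ) = (0.977335, 55.991471)
h = r sin θ − e = 55.991471 − 15 = 40.991471
x = r cos θ + √(L² − h²) = 0.977335 + √(20449.0 − 1680.3007) = 0.977335 + 136.998903 = 137.976237

137.9762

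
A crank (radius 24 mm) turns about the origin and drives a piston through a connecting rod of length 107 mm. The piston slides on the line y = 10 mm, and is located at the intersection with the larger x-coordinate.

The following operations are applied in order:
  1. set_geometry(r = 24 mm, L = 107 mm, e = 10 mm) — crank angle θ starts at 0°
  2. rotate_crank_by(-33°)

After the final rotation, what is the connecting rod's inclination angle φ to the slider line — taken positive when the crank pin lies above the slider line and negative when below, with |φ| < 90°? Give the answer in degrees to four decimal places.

-12.4519

set_geometry: r = 24 mm, L = 107 mm, e = 10 mm; θ ← 0°
rotate_crank_by(-33°): θ ← 0° -33° = -33°
crank pin P = (r cos θ, r sin θ) = (20.128094, -13.071337)
h = r sin θ − e = -13.071337 − 10 = -23.071337
sin φ = h / L = -23.071337 / 107 = -0.21561997
φ = arcsin(-0.21561997) = -12.451902°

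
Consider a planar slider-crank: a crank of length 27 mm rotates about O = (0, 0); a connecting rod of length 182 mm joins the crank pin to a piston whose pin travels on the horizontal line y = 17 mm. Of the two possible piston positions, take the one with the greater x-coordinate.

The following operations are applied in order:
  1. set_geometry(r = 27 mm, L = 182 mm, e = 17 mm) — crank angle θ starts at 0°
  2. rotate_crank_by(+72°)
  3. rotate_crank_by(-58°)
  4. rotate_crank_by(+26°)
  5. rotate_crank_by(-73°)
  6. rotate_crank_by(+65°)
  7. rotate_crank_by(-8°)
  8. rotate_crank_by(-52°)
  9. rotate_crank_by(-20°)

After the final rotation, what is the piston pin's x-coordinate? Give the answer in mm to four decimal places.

set_geometry: r = 27 mm, L = 182 mm, e = 17 mm; θ ← 0°
rotate_crank_by(+72°): θ ← 0° +72° = 72°
rotate_crank_by(-58°): θ ← 72° -58° = 14°
rotate_crank_by(+26°): θ ← 14° +26° = 40°
rotate_crank_by(-73°): θ ← 40° -73° = -33°
rotate_crank_by(+65°): θ ← -33° +65° = 32°
rotate_crank_by(-8°): θ ← 32° -8° = 24°
rotate_crank_by(-52°): θ ← 24° -52° = -28°
rotate_crank_by(-20°): θ ← -28° -20° = -48°
crank pin P = (r cos θ, r sin θ) = (18.066526, -20.064910)
h = r sin θ − e = -20.064910 − 17 = -37.064910
x = r cos θ + √(L² − h²) = 18.066526 + √(33124.0 − 1373.8076) = 18.066526 + 178.185837 = 196.252363

196.2524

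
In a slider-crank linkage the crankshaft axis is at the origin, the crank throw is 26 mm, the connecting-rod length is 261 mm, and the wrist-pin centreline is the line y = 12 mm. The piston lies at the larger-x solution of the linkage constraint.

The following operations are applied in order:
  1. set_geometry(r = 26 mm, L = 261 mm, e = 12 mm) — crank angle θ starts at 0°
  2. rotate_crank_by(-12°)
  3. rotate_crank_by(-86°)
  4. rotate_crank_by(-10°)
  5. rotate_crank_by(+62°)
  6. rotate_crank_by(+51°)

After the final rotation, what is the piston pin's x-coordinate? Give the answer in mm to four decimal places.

286.7195

set_geometry: r = 26 mm, L = 261 mm, e = 12 mm; θ ← 0°
rotate_crank_by(-12°): θ ← 0° -12° = -12°
rotate_crank_by(-86°): θ ← -12° -86° = -98°
rotate_crank_by(-10°): θ ← -98° -10° = -108°
rotate_crank_by(+62°): θ ← -108° +62° = -46°
rotate_crank_by(+51°): θ ← -46° +51° = 5°
crank pin P = (r cos θ, r sin θ) = (25.901062, 2.266049)
h = r sin θ − e = 2.266049 − 12 = -9.733951
x = r cos θ + √(L² − h²) = 25.901062 + √(68121.0 − 94.7498) = 25.901062 + 260.818424 = 286.719486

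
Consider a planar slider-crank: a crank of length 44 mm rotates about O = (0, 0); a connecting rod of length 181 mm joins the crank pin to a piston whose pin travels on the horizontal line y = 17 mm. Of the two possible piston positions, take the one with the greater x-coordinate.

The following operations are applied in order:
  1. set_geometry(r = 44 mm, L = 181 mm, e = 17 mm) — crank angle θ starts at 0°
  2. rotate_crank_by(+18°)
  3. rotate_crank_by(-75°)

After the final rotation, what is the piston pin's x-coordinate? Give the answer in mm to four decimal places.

set_geometry: r = 44 mm, L = 181 mm, e = 17 mm; θ ← 0°
rotate_crank_by(+18°): θ ← 0° +18° = 18°
rotate_crank_by(-75°): θ ← 18° -75° = -57°
crank pin P = (r cos θ, r sin θ) = (23.964118, -36.901505)
h = r sin θ − e = -36.901505 − 17 = -53.901505
x = r cos θ + √(L² − h²) = 23.964118 + √(32761.0 − 2905.3722) = 23.964118 + 172.787811 = 196.751929

196.7519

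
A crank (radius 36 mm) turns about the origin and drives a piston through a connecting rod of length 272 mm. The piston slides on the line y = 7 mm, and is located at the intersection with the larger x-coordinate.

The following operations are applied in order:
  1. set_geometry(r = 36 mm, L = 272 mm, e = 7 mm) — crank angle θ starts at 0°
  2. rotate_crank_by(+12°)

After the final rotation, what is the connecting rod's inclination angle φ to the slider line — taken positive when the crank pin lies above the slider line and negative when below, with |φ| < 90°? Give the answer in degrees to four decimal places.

0.1021

set_geometry: r = 36 mm, L = 272 mm, e = 7 mm; θ ← 0°
rotate_crank_by(+12°): θ ← 0° +12° = 12°
crank pin P = (r cos θ, r sin θ) = (35.213314, 7.484821)
h = r sin θ − e = 7.484821 − 7 = 0.484821
sin φ = h / L = 0.484821 / 272 = 0.00178243
φ = arcsin(0.00178243) = 0.102126°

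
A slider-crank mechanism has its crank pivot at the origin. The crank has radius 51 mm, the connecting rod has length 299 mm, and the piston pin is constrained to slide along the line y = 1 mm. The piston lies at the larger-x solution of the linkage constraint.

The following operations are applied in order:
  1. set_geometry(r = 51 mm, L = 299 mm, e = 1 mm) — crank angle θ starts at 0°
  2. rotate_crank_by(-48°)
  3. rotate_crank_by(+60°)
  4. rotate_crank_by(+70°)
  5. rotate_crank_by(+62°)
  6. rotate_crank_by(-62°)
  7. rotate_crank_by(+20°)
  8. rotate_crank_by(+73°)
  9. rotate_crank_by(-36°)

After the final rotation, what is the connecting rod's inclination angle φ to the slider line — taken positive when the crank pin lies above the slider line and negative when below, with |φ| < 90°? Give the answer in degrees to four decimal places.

6.2322

set_geometry: r = 51 mm, L = 299 mm, e = 1 mm; θ ← 0°
rotate_crank_by(-48°): θ ← 0° -48° = -48°
rotate_crank_by(+60°): θ ← -48° +60° = 12°
rotate_crank_by(+70°): θ ← 12° +70° = 82°
rotate_crank_by(+62°): θ ← 82° +62° = 144°
rotate_crank_by(-62°): θ ← 144° -62° = 82°
rotate_crank_by(+20°): θ ← 82° +20° = 102°
rotate_crank_by(+73°): θ ← 102° +73° = 175°
rotate_crank_by(-36°): θ ← 175° -36° = 139°
crank pin P = (r cos θ, r sin θ) = (-38.490189, 33.459010)
h = r sin θ − e = 33.459010 − 1 = 32.459010
sin φ = h / L = 32.459010 / 299 = 0.10855856
φ = arcsin(0.10855856) = 6.232230°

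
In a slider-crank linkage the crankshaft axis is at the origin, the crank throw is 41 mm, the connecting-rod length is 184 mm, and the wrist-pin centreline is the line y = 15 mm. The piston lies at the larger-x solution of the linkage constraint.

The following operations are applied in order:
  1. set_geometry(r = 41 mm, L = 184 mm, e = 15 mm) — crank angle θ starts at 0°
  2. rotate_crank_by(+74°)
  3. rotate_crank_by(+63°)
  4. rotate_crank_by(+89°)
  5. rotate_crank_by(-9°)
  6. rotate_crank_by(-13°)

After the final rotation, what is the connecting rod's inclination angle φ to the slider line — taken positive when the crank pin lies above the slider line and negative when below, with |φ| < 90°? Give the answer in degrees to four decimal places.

set_geometry: r = 41 mm, L = 184 mm, e = 15 mm; θ ← 0°
rotate_crank_by(+74°): θ ← 0° +74° = 74°
rotate_crank_by(+63°): θ ← 74° +63° = 137°
rotate_crank_by(+89°): θ ← 137° +89° = 226°
rotate_crank_by(-9°): θ ← 226° -9° = 217°
rotate_crank_by(-13°): θ ← 217° -13° = 204°
crank pin P = (r cos θ, r sin θ) = (-37.455364, -16.676202)
h = r sin θ − e = -16.676202 − 15 = -31.676202
sin φ = h / L = -31.676202 / 184 = -0.17215327
φ = arcsin(-0.17215327) = -9.913039°

-9.9130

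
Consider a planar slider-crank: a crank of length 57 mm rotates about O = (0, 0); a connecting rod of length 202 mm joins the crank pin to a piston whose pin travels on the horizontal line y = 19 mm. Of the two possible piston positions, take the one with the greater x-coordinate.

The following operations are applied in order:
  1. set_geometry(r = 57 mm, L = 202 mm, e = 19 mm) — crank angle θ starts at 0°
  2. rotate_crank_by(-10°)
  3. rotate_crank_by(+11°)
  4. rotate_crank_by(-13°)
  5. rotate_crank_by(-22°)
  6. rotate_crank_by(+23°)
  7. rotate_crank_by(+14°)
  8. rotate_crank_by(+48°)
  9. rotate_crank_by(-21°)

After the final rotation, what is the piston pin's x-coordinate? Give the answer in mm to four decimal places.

set_geometry: r = 57 mm, L = 202 mm, e = 19 mm; θ ← 0°
rotate_crank_by(-10°): θ ← 0° -10° = -10°
rotate_crank_by(+11°): θ ← -10° +11° = 1°
rotate_crank_by(-13°): θ ← 1° -13° = -12°
rotate_crank_by(-22°): θ ← -12° -22° = -34°
rotate_crank_by(+23°): θ ← -34° +23° = -11°
rotate_crank_by(+14°): θ ← -11° +14° = 3°
rotate_crank_by(+48°): θ ← 3° +48° = 51°
rotate_crank_by(-21°): θ ← 51° -21° = 30°
crank pin P = (r cos θ, r sin θ) = (49.363448, 28.500000)
h = r sin θ − e = 28.500000 − 19 = 9.500000
x = r cos θ + √(L² − h²) = 49.363448 + √(40804.0 − 90.2500) = 49.363448 + 201.776485 = 251.139933

251.1399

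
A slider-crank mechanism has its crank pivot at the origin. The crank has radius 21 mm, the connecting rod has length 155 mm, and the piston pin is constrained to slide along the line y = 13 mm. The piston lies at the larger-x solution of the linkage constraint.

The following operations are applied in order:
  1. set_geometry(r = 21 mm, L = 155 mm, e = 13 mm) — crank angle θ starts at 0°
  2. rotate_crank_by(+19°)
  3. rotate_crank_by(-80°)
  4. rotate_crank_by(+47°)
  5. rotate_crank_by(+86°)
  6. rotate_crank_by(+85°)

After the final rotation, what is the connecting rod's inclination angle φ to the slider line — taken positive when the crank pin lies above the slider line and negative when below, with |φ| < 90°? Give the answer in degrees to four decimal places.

-1.7726

set_geometry: r = 21 mm, L = 155 mm, e = 13 mm; θ ← 0°
rotate_crank_by(+19°): θ ← 0° +19° = 19°
rotate_crank_by(-80°): θ ← 19° -80° = -61°
rotate_crank_by(+47°): θ ← -61° +47° = -14°
rotate_crank_by(+86°): θ ← -14° +86° = 72°
rotate_crank_by(+85°): θ ← 72° +85° = 157°
crank pin P = (r cos θ, r sin θ) = (-19.330602, 8.205354)
h = r sin θ − e = 8.205354 − 13 = -4.794646
sin φ = h / L = -4.794646 / 155 = -0.03093320
φ = arcsin(-0.03093320) = -1.772625°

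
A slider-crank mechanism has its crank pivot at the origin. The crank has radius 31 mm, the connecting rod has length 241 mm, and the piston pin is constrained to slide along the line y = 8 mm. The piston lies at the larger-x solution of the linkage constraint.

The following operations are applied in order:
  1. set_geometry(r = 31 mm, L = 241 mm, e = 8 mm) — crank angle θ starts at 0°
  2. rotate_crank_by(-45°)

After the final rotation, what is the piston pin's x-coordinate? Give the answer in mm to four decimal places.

261.0558

set_geometry: r = 31 mm, L = 241 mm, e = 8 mm; θ ← 0°
rotate_crank_by(-45°): θ ← 0° -45° = -45°
crank pin P = (r cos θ, r sin θ) = (21.920310, -21.920310)
h = r sin θ − e = -21.920310 − 8 = -29.920310
x = r cos θ + √(L² − h²) = 21.920310 + √(58081.0 − 895.2250) = 21.920310 + 239.135474 = 261.055784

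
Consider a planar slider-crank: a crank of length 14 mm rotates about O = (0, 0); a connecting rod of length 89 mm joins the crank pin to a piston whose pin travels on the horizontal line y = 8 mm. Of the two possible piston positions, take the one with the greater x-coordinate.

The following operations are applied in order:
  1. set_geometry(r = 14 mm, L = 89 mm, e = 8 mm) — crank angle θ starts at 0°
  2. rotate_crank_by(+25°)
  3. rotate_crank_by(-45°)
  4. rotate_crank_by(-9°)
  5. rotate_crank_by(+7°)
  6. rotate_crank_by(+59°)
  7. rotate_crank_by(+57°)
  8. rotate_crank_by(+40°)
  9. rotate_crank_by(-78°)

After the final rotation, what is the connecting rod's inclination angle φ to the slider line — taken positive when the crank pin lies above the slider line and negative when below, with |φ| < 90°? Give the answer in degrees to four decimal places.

2.3224

set_geometry: r = 14 mm, L = 89 mm, e = 8 mm; θ ← 0°
rotate_crank_by(+25°): θ ← 0° +25° = 25°
rotate_crank_by(-45°): θ ← 25° -45° = -20°
rotate_crank_by(-9°): θ ← -20° -9° = -29°
rotate_crank_by(+7°): θ ← -29° +7° = -22°
rotate_crank_by(+59°): θ ← -22° +59° = 37°
rotate_crank_by(+57°): θ ← 37° +57° = 94°
rotate_crank_by(+40°): θ ← 94° +40° = 134°
rotate_crank_by(-78°): θ ← 134° -78° = 56°
crank pin P = (r cos θ, r sin θ) = (7.828701, 11.606526)
h = r sin θ − e = 11.606526 − 8 = 3.606526
sin φ = h / L = 3.606526 / 89 = 0.04052276
φ = arcsin(0.04052276) = 2.322419°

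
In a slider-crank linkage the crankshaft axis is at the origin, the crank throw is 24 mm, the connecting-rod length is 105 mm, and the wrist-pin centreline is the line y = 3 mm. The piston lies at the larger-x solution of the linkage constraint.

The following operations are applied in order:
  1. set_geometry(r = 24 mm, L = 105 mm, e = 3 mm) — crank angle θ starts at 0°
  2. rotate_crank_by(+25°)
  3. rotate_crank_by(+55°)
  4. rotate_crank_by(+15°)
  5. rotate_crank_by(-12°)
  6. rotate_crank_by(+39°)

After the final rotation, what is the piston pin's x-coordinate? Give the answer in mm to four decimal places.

90.8380

set_geometry: r = 24 mm, L = 105 mm, e = 3 mm; θ ← 0°
rotate_crank_by(+25°): θ ← 0° +25° = 25°
rotate_crank_by(+55°): θ ← 25° +55° = 80°
rotate_crank_by(+15°): θ ← 80° +15° = 95°
rotate_crank_by(-12°): θ ← 95° -12° = 83°
rotate_crank_by(+39°): θ ← 83° +39° = 122°
crank pin P = (r cos θ, r sin θ) = (-12.718062, 20.353154)
h = r sin θ − e = 20.353154 − 3 = 17.353154
x = r cos θ + √(L² − h²) = -12.718062 + √(11025.0 − 301.1320) = -12.718062 + 103.556111 = 90.838048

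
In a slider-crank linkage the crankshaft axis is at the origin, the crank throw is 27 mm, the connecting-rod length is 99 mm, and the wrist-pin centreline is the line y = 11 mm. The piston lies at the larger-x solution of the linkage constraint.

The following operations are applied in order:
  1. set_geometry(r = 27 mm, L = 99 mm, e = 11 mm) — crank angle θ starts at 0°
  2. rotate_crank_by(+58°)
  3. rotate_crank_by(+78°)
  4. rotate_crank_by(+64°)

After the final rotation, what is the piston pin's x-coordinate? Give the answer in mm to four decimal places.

71.5384

set_geometry: r = 27 mm, L = 99 mm, e = 11 mm; θ ← 0°
rotate_crank_by(+58°): θ ← 0° +58° = 58°
rotate_crank_by(+78°): θ ← 58° +78° = 136°
rotate_crank_by(+64°): θ ← 136° +64° = 200°
crank pin P = (r cos θ, r sin θ) = (-25.371701, -9.234544)
h = r sin θ − e = -9.234544 − 11 = -20.234544
x = r cos θ + √(L² − h²) = -25.371701 + √(9801.0 − 409.4368) = -25.371701 + 96.910078 = 71.538377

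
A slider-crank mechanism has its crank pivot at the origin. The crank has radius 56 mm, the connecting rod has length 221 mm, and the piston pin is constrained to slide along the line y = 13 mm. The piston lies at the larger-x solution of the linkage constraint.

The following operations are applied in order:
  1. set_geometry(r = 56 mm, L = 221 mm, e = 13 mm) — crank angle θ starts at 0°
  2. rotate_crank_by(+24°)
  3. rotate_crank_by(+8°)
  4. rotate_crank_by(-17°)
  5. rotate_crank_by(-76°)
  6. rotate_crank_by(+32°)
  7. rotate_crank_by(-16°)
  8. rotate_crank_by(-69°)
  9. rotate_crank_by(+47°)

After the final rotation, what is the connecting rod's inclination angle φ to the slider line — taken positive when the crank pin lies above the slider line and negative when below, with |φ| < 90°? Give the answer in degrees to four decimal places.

-16.9821

set_geometry: r = 56 mm, L = 221 mm, e = 13 mm; θ ← 0°
rotate_crank_by(+24°): θ ← 0° +24° = 24°
rotate_crank_by(+8°): θ ← 24° +8° = 32°
rotate_crank_by(-17°): θ ← 32° -17° = 15°
rotate_crank_by(-76°): θ ← 15° -76° = -61°
rotate_crank_by(+32°): θ ← -61° +32° = -29°
rotate_crank_by(-16°): θ ← -29° -16° = -45°
rotate_crank_by(-69°): θ ← -45° -69° = -114°
rotate_crank_by(+47°): θ ← -114° +47° = -67°
crank pin P = (r cos θ, r sin θ) = (21.880943, -51.548272)
h = r sin θ − e = -51.548272 − 13 = -64.548272
sin φ = h / L = -64.548272 / 221 = -0.29207363
φ = arcsin(-0.29207363) = -16.982142°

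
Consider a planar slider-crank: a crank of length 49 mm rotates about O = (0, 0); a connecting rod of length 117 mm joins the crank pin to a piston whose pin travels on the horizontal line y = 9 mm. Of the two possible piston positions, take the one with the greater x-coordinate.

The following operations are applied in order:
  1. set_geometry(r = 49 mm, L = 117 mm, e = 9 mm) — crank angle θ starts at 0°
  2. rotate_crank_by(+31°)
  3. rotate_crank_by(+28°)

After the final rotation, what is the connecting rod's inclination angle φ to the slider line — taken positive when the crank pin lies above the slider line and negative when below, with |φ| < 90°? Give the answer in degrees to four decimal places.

set_geometry: r = 49 mm, L = 117 mm, e = 9 mm; θ ← 0°
rotate_crank_by(+31°): θ ← 0° +31° = 31°
rotate_crank_by(+28°): θ ← 31° +28° = 59°
crank pin P = (r cos θ, r sin θ) = (25.236866, 42.001198)
h = r sin θ − e = 42.001198 − 9 = 33.001198
sin φ = h / L = 33.001198 / 117 = 0.28206152
φ = arcsin(0.28206152) = 16.383281°

16.3833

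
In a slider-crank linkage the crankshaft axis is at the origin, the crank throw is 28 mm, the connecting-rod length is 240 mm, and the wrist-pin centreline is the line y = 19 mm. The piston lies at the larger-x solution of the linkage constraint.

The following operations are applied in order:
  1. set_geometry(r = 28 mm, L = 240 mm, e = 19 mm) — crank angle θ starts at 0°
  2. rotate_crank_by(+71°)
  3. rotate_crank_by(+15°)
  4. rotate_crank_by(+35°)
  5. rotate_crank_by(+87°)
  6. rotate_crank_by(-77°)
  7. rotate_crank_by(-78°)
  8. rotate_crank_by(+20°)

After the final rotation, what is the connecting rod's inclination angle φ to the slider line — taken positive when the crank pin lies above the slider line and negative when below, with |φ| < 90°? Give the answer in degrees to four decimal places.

1.8568

set_geometry: r = 28 mm, L = 240 mm, e = 19 mm; θ ← 0°
rotate_crank_by(+71°): θ ← 0° +71° = 71°
rotate_crank_by(+15°): θ ← 71° +15° = 86°
rotate_crank_by(+35°): θ ← 86° +35° = 121°
rotate_crank_by(+87°): θ ← 121° +87° = 208°
rotate_crank_by(-77°): θ ← 208° -77° = 131°
rotate_crank_by(-78°): θ ← 131° -78° = 53°
rotate_crank_by(+20°): θ ← 53° +20° = 73°
crank pin P = (r cos θ, r sin θ) = (8.186408, 26.776533)
h = r sin θ − e = 26.776533 − 19 = 7.776533
sin φ = h / L = 7.776533 / 240 = 0.03240222
φ = arcsin(0.03240222) = 1.856836°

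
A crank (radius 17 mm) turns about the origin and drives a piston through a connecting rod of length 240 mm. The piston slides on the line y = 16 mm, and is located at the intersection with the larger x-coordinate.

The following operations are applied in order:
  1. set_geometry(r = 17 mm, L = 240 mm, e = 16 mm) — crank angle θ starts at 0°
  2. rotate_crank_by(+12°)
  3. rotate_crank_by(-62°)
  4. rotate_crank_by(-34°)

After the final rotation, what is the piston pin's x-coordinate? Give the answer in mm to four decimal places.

239.5103

set_geometry: r = 17 mm, L = 240 mm, e = 16 mm; θ ← 0°
rotate_crank_by(+12°): θ ← 0° +12° = 12°
rotate_crank_by(-62°): θ ← 12° -62° = -50°
rotate_crank_by(-34°): θ ← -50° -34° = -84°
crank pin P = (r cos θ, r sin θ) = (1.776984, -16.906872)
h = r sin θ − e = -16.906872 − 16 = -32.906872
x = r cos θ + √(L² − h²) = 1.776984 + √(57600.0 − 1082.8622) = 1.776984 + 237.733333 = 239.510317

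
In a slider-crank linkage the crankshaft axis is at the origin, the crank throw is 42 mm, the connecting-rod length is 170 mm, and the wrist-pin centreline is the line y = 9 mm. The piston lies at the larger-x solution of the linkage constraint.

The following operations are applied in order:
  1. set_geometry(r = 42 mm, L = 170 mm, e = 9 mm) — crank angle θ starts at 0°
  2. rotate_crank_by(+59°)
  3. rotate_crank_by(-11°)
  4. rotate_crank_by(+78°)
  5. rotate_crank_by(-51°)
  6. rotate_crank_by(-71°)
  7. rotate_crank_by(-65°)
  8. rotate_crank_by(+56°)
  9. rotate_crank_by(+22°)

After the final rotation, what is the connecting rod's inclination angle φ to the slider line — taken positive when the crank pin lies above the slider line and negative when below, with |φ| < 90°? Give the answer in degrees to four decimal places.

1.1054

set_geometry: r = 42 mm, L = 170 mm, e = 9 mm; θ ← 0°
rotate_crank_by(+59°): θ ← 0° +59° = 59°
rotate_crank_by(-11°): θ ← 59° -11° = 48°
rotate_crank_by(+78°): θ ← 48° +78° = 126°
rotate_crank_by(-51°): θ ← 126° -51° = 75°
rotate_crank_by(-71°): θ ← 75° -71° = 4°
rotate_crank_by(-65°): θ ← 4° -65° = -61°
rotate_crank_by(+56°): θ ← -61° +56° = -5°
rotate_crank_by(+22°): θ ← -5° +22° = 17°
crank pin P = (r cos θ, r sin θ) = (40.164800, 12.279612)
h = r sin θ − e = 12.279612 − 9 = 3.279612
sin φ = h / L = 3.279612 / 170 = 0.01929183
φ = arcsin(0.01929183) = 1.105409°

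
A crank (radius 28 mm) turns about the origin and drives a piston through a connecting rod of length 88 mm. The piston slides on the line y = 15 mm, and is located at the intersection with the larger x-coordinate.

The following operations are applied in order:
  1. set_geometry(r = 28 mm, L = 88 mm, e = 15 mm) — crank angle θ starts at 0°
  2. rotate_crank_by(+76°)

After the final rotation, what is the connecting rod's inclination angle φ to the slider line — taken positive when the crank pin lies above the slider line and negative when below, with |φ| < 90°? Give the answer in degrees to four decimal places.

set_geometry: r = 28 mm, L = 88 mm, e = 15 mm; θ ← 0°
rotate_crank_by(+76°): θ ← 0° +76° = 76°
crank pin P = (r cos θ, r sin θ) = (6.773813, 27.168280)
h = r sin θ − e = 27.168280 − 15 = 12.168280
sin φ = h / L = 12.168280 / 88 = 0.13827591
φ = arcsin(0.13827591) = 7.948093°

7.9481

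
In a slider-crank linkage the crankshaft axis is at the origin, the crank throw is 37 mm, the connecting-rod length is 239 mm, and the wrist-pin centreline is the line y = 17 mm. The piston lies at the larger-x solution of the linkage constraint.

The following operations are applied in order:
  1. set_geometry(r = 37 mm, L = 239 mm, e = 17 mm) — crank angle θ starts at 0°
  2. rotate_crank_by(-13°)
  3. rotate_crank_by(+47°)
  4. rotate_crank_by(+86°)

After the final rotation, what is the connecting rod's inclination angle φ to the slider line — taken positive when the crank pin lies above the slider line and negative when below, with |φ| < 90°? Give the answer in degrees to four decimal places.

set_geometry: r = 37 mm, L = 239 mm, e = 17 mm; θ ← 0°
rotate_crank_by(-13°): θ ← 0° -13° = -13°
rotate_crank_by(+47°): θ ← -13° +47° = 34°
rotate_crank_by(+86°): θ ← 34° +86° = 120°
crank pin P = (r cos θ, r sin θ) = (-18.500000, 32.042940)
h = r sin θ − e = 32.042940 − 17 = 15.042940
sin φ = h / L = 15.042940 / 239 = 0.06294117
φ = arcsin(0.06294117) = 3.608649°

3.6086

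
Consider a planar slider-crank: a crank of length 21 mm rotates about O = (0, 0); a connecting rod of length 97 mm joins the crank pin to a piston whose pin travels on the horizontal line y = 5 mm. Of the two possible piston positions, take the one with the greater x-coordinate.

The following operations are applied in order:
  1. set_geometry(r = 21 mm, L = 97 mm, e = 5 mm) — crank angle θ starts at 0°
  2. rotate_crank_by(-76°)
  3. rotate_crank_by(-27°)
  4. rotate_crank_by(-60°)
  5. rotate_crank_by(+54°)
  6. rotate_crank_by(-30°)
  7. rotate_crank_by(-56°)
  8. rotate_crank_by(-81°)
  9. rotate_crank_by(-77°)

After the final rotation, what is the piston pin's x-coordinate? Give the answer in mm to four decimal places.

117.8128

set_geometry: r = 21 mm, L = 97 mm, e = 5 mm; θ ← 0°
rotate_crank_by(-76°): θ ← 0° -76° = -76°
rotate_crank_by(-27°): θ ← -76° -27° = -103°
rotate_crank_by(-60°): θ ← -103° -60° = -163°
rotate_crank_by(+54°): θ ← -163° +54° = -109°
rotate_crank_by(-30°): θ ← -109° -30° = -139°
rotate_crank_by(-56°): θ ← -139° -56° = -195°
rotate_crank_by(-81°): θ ← -195° -81° = -276°
rotate_crank_by(-77°): θ ← -276° -77° = -353°
crank pin P = (r cos θ, r sin θ) = (20.843469, 2.559256)
h = r sin θ − e = 2.559256 − 5 = -2.440744
x = r cos θ + √(L² − h²) = 20.843469 + √(9409.0 − 5.9572) = 20.843469 + 96.969288 = 117.812757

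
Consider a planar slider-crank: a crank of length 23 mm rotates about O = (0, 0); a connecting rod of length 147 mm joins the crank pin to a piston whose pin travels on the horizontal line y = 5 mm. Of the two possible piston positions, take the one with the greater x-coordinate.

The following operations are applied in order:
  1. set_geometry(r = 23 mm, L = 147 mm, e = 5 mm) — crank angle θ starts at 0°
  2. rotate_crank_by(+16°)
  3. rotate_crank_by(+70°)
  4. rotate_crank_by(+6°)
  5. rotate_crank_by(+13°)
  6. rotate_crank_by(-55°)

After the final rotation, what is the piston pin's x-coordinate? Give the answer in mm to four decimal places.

161.2415

set_geometry: r = 23 mm, L = 147 mm, e = 5 mm; θ ← 0°
rotate_crank_by(+16°): θ ← 0° +16° = 16°
rotate_crank_by(+70°): θ ← 16° +70° = 86°
rotate_crank_by(+6°): θ ← 86° +6° = 92°
rotate_crank_by(+13°): θ ← 92° +13° = 105°
rotate_crank_by(-55°): θ ← 105° -55° = 50°
crank pin P = (r cos θ, r sin θ) = (14.784115, 17.619022)
h = r sin θ − e = 17.619022 − 5 = 12.619022
x = r cos θ + √(L² − h²) = 14.784115 + √(21609.0 − 159.2397) = 14.784115 + 146.457367 = 161.241482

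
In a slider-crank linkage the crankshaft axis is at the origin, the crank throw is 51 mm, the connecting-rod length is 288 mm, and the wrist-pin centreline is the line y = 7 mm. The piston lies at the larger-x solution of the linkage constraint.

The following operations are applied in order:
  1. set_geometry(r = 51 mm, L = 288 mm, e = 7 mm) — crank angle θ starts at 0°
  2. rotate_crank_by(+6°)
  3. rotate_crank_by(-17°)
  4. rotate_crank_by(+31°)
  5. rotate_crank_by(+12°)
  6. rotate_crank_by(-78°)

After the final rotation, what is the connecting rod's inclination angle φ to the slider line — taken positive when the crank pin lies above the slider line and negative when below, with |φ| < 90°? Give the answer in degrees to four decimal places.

-8.7248

set_geometry: r = 51 mm, L = 288 mm, e = 7 mm; θ ← 0°
rotate_crank_by(+6°): θ ← 0° +6° = 6°
rotate_crank_by(-17°): θ ← 6° -17° = -11°
rotate_crank_by(+31°): θ ← -11° +31° = 20°
rotate_crank_by(+12°): θ ← 20° +12° = 32°
rotate_crank_by(-78°): θ ← 32° -78° = -46°
crank pin P = (r cos θ, r sin θ) = (35.427577, -36.686330)
h = r sin θ − e = -36.686330 − 7 = -43.686330
sin φ = h / L = -43.686330 / 288 = -0.15168865
φ = arcsin(-0.15168865) = -8.724799°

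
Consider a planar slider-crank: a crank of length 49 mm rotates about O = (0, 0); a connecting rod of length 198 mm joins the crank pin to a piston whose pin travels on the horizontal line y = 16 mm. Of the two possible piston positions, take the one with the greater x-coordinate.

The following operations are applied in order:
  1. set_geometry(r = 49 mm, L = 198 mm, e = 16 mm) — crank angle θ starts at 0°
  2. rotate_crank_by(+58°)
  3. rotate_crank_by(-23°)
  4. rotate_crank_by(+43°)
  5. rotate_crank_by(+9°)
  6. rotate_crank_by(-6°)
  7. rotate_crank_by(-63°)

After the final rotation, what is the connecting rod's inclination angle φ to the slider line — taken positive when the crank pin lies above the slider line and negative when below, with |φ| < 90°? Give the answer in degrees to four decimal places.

set_geometry: r = 49 mm, L = 198 mm, e = 16 mm; θ ← 0°
rotate_crank_by(+58°): θ ← 0° +58° = 58°
rotate_crank_by(-23°): θ ← 58° -23° = 35°
rotate_crank_by(+43°): θ ← 35° +43° = 78°
rotate_crank_by(+9°): θ ← 78° +9° = 87°
rotate_crank_by(-6°): θ ← 87° -6° = 81°
rotate_crank_by(-63°): θ ← 81° -63° = 18°
crank pin P = (r cos θ, r sin θ) = (46.601769, 15.141833)
h = r sin θ − e = 15.141833 − 16 = -0.858167
sin φ = h / L = -0.858167 / 198 = -0.00433418
φ = arcsin(-0.00433418) = -0.248331°

-0.2483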